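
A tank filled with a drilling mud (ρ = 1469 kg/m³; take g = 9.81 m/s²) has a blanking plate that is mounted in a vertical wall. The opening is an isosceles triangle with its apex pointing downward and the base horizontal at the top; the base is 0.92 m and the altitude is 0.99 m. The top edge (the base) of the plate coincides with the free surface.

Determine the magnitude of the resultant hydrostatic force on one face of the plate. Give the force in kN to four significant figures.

F ≈ 2.166 kN

γ = ρg = 1469 × 9.81 / 1000 = 14.41089 kN/m³.
With the apex down, the centroid sits h/3 = 0.99/3 = 0.33 m below the base (the top edge), so the centroid depth is h_c = 0.33 m.
A = ½ × 0.92 × 0.99 = 0.4554 m².
Resultant F = γ·h_c·A = 14.41089 × 0.33 × 0.4554 = 2.1657 kN.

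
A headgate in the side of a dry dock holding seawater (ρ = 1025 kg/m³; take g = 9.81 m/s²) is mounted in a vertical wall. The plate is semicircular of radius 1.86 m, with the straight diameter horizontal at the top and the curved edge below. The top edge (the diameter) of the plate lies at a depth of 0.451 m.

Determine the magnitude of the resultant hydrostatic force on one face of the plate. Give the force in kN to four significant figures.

γ = ρg = 1025 × 9.81 / 1000 = 10.05525 kN/m³.
The centroid of a semicircle lies 4r/(3π) = 0.789409 m from the diameter, here below the top edge, so the centroid depth is h_c = 0.451 + 0.789409 = 1.24041 m.
A = πr²/2 = π × 1.86²/2 = 5.43433 m².
Resultant F = γ·h_c·A = 10.05525 × 1.24041 × 5.43433 = 67.7804 kN.

F ≈ 67.78 kN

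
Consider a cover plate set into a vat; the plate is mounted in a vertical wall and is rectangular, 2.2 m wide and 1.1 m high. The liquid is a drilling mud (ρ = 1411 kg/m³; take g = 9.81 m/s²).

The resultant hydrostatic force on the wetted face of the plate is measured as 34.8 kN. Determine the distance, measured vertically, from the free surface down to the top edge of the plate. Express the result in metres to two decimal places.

γ = ρg = 1411 × 9.81 / 1000 = 13.84191 kN/m³.
A = 2.2 × 1.1 = 2.42 m².
From F = γ·h_c·A, the centroid depth is h_c = 34.8/(13.84191 × 2.42) = 1.03889 m.
The centroid lies 1.1/2 = 0.55 m below the top edge, so the top edge sits at h_top = 1.03889 − 0.55 = 0.48889 m below the surface.

d_top ≈ 0.49 m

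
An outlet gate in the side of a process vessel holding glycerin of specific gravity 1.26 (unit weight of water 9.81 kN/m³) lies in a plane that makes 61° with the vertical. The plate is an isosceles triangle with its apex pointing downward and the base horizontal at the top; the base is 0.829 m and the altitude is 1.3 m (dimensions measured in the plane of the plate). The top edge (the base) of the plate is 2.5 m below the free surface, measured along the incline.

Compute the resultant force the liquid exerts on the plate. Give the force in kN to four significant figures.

F ≈ 9.472 kN

γ = 1.26 × 9.81 = 12.3606 kN/m³.
The plate makes 61° with the vertical, i.e. θ = 90° − 61° = 29° to the horizontal. Measuring y along the incline from the free-surface line, vertical depth h = y·sinθ with sinθ = 0.484810.
With the apex down, the centroid sits h/3 = 1.3/3 = 0.433333 m below the base (the top edge), so y_c = 2.5 + 0.433333 = 2.93333 m and h_c = 2.93333 × 0.484810 = 1.42211 m.
A = ½ × 0.829 × 1.3 = 0.53885 m².
Resultant F = γ·h_c·A = 12.3606 × 1.42211 × 0.53885 = 9.47198 kN.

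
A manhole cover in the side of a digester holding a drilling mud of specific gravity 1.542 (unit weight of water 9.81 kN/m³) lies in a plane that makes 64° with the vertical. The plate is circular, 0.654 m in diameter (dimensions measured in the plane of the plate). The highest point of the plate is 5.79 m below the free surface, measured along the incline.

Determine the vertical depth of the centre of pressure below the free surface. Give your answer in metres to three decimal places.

h_p = 2.683 m

γ = 1.542 × 9.81 = 15.12702 kN/m³.
The plate makes 64° with the vertical, i.e. θ = 90° − 64° = 26° to the horizontal. Measuring y along the incline from the free-surface line, vertical depth h = y·sinθ with sinθ = 0.438371.
The centroid is at the centre, 0.327 m below the top of the plate, so y_c = 5.79 + 0.327 = 6.117 m and h_c = 6.117 × 0.438371 = 2.68152 m.
A = π(0.327)² = 0.335927 m².
Resultant F = γ·h_c·A = 15.12702 × 2.68152 × 0.335927 = 13.6263 kN.
I_c = πr⁴/4 = π × 0.327⁴/4 = 0.00898009 m⁴.
Centre of pressure: y_p = y_c + I_c/(y_c·A) = 6.117 + 0.00898009/(6.117 × 0.335927) = 6.117 + 0.00437016 = 6.12137 m along the plane.
Vertically, h_p = y_p·sinθ = 6.12137 × 0.438371 = 2.68343 m.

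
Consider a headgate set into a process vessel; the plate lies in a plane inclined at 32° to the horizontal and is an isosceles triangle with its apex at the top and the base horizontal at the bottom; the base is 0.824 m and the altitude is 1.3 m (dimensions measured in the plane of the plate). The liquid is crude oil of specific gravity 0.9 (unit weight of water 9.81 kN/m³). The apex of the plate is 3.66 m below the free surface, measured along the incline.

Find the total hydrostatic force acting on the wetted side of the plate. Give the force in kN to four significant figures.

γ = 0.9 × 9.81 = 8.829 kN/m³.
Let θ = 32° be the plate's angle to the horizontal; measure y along the incline from where the plane meets the free surface. Vertical depth h = y·sinθ with sinθ = 0.529919.
With the apex up, the centroid sits 2h/3 = 2 × 1.3/3 = 0.866667 m below the apex, so y_c = 3.66 + 0.866667 = 4.52667 m and h_c = 4.52667 × 0.529919 = 2.39877 m.
A = ½ × 0.824 × 1.3 = 0.5356 m².
Resultant F = γ·h_c·A = 8.829 × 2.39877 × 0.5356 = 11.3433 kN.

F ≈ 11.34 kN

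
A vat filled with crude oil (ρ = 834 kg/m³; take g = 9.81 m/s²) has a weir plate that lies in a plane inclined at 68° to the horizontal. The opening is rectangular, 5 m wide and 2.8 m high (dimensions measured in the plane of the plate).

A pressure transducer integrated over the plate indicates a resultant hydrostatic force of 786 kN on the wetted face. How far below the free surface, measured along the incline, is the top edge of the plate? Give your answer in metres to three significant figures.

y_top ≈ 6.00 m

γ = ρg = 834 × 9.81 / 1000 = 8.18154 kN/m³.
A = 5 × 2.8 = 14 m².
From F = γ·h_c·A, the centroid depth is h_c = 786/(8.18154 × 14) = 6.86214 m.
Let θ = 68° be the plate's angle to the horizontal; measure y along the incline from where the plane meets the free surface. Vertical depth h = y·sinθ with sinθ = 0.927184.
Along the incline, y_c = h_c/sinθ = 6.86214/0.927184 = 7.40106 m.
The centroid lies 2.8/2 = 1.4 m below the top edge, so the top edge sits at y_top = 7.40106 − 1.4 = 6.00106 m along the incline.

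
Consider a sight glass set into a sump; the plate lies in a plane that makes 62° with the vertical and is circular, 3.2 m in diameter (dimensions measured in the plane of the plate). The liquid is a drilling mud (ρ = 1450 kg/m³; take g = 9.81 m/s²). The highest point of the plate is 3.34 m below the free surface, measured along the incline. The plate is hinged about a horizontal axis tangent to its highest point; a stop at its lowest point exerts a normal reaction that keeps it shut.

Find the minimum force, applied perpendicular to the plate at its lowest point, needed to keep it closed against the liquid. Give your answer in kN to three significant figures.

γ = ρg = 1450 × 9.81 / 1000 = 14.2245 kN/m³.
The plate makes 62° with the vertical, i.e. θ = 90° − 62° = 28° to the horizontal. Measuring y along the incline from the free-surface line, vertical depth h = y·sinθ with sinθ = 0.469472.
The centroid is at the centre, 1.6 m below the top of the plate, so y_c = 3.34 + 1.6 = 4.94 m and h_c = 4.94 × 0.469472 = 2.31919 m.
A = π(1.6)² = 8.04248 m².
Resultant F = γ·h_c·A = 14.2245 × 2.31919 × 8.04248 = 265.316 kN.
I_c = πr⁴/4 = π × 1.6⁴/4 = 5.14719 m⁴.
Centre of pressure: y_p = y_c + I_c/(y_c·A) = 4.94 + 5.14719/(4.94 × 8.04248) = 4.94 + 0.129555 = 5.06956 m along the plane.
The resultant acts 1.6 + 0.129555 = 1.72956 m (along the plate) below the hinge at the top edge, so the moment about the hinge is M = F × 1.72956 = 265.316 × 1.72956 = 458.88 kN·m.
A normal force at the bottom, 3.2 m from the hinge, must supply this moment: P = 458.88/3.2 = 143.4 kN.

P ≈ 143 kN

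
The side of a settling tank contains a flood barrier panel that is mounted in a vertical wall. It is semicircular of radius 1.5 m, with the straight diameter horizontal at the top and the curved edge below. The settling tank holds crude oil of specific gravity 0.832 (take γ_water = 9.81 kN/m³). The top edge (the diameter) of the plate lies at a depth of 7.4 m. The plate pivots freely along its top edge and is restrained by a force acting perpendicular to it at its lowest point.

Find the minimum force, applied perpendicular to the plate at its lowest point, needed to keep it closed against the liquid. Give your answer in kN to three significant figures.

γ = 0.832 × 9.81 = 8.16192 kN/m³.
The centroid of a semicircle lies 4r/(3π) = 0.63662 m from the diameter, here below the top edge, so the centroid depth is h_c = 7.4 + 0.63662 = 8.03662 m.
A = πr²/2 = π × 1.5²/2 = 3.53429 m².
Resultant F = γ·h_c·A = 8.16192 × 8.03662 × 3.53429 = 231.829 kN.
I_c = (π/8 − 8/(9π))·r⁴ = 0.109757 × 1.5⁴ = 0.555645 m⁴.
Centre of pressure: y_p = y_c + I_c/(y_c·A) = 8.03662 + 0.555645/(8.03662 × 3.53429) = 8.03662 + 0.0195624 = 8.05618 m along the plane.
The resultant acts 0.63662 + 0.0195624 = 0.656182 m (along the plate) below the hinge at the top edge, so the moment about the hinge is M = F × 0.656182 = 231.829 × 0.656182 = 152.122 kN·m.
A normal force at the bottom, 1.5 m from the hinge, must supply this moment: P = 152.122/1.5 = 101.415 kN.

P ≈ 101 kN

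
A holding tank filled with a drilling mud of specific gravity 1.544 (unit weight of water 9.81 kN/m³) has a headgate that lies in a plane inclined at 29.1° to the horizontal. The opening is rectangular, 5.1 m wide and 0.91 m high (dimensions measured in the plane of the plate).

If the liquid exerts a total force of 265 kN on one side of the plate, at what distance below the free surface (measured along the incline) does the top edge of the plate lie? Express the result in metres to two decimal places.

γ = 1.544 × 9.81 = 15.14664 kN/m³.
A = 5.1 × 0.91 = 4.641 m².
From F = γ·h_c·A, the centroid depth is h_c = 265/(15.14664 × 4.641) = 3.7698 m.
Let θ = 29.1° be the plate's angle to the horizontal; measure y along the incline from where the plane meets the free surface. Vertical depth h = y·sinθ with sinθ = 0.486335.
Along the incline, y_c = h_c/sinθ = 3.7698/0.486335 = 7.75145 m.
The centroid lies 0.91/2 = 0.455 m below the top edge, so the top edge sits at y_top = 7.75145 − 0.455 = 7.29645 m along the incline.

y_top ≈ 7.30 m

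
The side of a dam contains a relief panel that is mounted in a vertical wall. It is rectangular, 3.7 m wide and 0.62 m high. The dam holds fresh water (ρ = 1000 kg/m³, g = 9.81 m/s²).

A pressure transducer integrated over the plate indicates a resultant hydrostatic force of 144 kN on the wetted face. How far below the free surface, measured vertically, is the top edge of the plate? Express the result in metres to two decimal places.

d_top ≈ 6.09 m

γ = ρg = 1000 × 9.81 = 9810 N/m³ = 9.81 kN/m³.
A = 3.7 × 0.62 = 2.294 m².
From F = γ·h_c·A, the centroid depth is h_c = 144/(9.81 × 2.294) = 6.39882 m.
The centroid lies 0.62/2 = 0.31 m below the top edge, so the top edge sits at h_top = 6.39882 − 0.31 = 6.08882 m below the surface.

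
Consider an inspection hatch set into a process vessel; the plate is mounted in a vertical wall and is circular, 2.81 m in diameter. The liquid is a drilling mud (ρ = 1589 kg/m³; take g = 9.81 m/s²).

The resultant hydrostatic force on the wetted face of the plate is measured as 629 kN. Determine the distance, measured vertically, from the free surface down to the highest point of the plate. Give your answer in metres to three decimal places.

γ = ρg = 1589 × 9.81 / 1000 = 15.58809 kN/m³.
A = π(1.405)² = 6.20158 m².
From F = γ·h_c·A, the centroid depth is h_c = 629/(15.58809 × 6.20158) = 6.50662 m.
The centroid is at the centre, 1.405 m below the top of the plate, so the highest point sits at h_top = 6.50662 − 1.405 = 5.10162 m below the surface.

d_top ≈ 5.102 m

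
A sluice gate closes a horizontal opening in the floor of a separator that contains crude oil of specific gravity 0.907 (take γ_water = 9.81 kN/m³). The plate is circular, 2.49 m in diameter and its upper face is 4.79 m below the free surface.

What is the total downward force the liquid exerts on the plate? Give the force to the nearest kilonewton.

F ≈ 208 kN

γ = 0.907 × 9.81 = 8.89767 kN/m³.
The plate is horizontal, so pressure is uniform at p = γ·h = 8.89767 × 4.79 = 42.6198 kN/m².
A = π(1.245)² = 4.86955 m².
F = p·A = 42.6198 × 4.86955 = 207.539 kN.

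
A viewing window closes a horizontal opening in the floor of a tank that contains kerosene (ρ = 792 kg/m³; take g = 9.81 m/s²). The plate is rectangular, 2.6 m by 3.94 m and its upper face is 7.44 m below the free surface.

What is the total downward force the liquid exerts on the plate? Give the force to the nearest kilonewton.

F ≈ 592 kN

γ = ρg = 792 × 9.81 / 1000 = 7.76952 kN/m³.
The plate is horizontal, so pressure is uniform at p = γ·h = 7.76952 × 7.44 = 57.8052 kN/m².
A = 2.6 × 3.94 = 10.244 m².
F = p·A = 57.8052 × 10.244 = 592.156 kN.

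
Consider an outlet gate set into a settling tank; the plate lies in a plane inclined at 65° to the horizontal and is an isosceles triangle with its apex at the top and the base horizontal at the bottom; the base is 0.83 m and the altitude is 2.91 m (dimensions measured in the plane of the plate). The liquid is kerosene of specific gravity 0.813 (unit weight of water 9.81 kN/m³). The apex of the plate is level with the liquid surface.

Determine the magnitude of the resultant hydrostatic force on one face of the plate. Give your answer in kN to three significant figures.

γ = 0.813 × 9.81 = 7.97553 kN/m³.
Let θ = 65° be the plate's angle to the horizontal; measure y along the incline from where the plane meets the free surface. Vertical depth h = y·sinθ with sinθ = 0.906308.
With the apex up, the centroid sits 2h/3 = 2 × 2.91/3 = 1.94 m below the apex, so y_c = 1.94 m and h_c = 1.94 × 0.906308 = 1.75824 m.
A = ½ × 0.83 × 2.91 = 1.20765 m².
Resultant F = γ·h_c·A = 7.97553 × 1.75824 × 1.20765 = 16.9348 kN.

F ≈ 16.9 kN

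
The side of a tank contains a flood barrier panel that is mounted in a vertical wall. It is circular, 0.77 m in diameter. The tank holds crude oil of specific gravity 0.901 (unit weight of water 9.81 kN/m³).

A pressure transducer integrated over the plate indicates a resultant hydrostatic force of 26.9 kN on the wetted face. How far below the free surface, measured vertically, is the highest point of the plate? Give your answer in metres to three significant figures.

γ = 0.901 × 9.81 = 8.83881 kN/m³.
A = π(0.385)² = 0.465663 m².
From F = γ·h_c·A, the centroid depth is h_c = 26.9/(8.83881 × 0.465663) = 6.53562 m.
The centroid is at the centre, 0.385 m below the top of the plate, so the highest point sits at h_top = 6.53562 − 0.385 = 6.15062 m below the surface.

d_top ≈ 6.15 m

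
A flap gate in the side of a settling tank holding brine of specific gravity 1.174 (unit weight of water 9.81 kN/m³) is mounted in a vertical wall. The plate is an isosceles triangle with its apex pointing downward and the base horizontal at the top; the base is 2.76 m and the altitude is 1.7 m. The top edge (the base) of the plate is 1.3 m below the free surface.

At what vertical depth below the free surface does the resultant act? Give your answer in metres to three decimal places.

γ = 1.174 × 9.81 = 11.51694 kN/m³.
With the apex down, the centroid sits h/3 = 1.7/3 = 0.566667 m below the base (the top edge), so the centroid depth is h_c = 1.3 + 0.566667 = 1.86667 m.
A = ½ × 2.76 × 1.7 = 2.346 m².
Resultant F = γ·h_c·A = 11.51694 × 1.86667 × 2.346 = 50.4351 kN.
I_c = b·h³/36 = 2.76 × 1.7³/36 = 0.376663 m⁴.
Centre of pressure: y_p = y_c + I_c/(y_c·A) = 1.86667 + 0.376663/(1.86667 × 2.346) = 1.86667 + 0.0860117 = 1.95268 m along the plane.

h_p = 1.953 m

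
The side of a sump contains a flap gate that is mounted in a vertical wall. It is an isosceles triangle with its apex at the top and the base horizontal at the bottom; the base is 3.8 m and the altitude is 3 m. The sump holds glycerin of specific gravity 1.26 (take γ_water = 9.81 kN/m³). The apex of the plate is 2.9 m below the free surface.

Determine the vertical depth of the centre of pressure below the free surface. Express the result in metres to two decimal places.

γ = 1.26 × 9.81 = 12.3606 kN/m³.
With the apex up, the centroid sits 2h/3 = 2 × 3/3 = 2 m below the apex, so the centroid depth is h_c = 2.9 + 2 = 4.9 m.
A = ½ × 3.8 × 3 = 5.7 m².
Resultant F = γ·h_c·A = 12.3606 × 4.9 × 5.7 = 345.232 kN.
I_c = b·h³/36 = 3.8 × 3³/36 = 2.85 m⁴.
Centre of pressure: y_p = y_c + I_c/(y_c·A) = 4.9 + 2.85/(4.9 × 5.7) = 4.9 + 0.102041 = 5.00204 m along the plane.

h_p = 5.00 m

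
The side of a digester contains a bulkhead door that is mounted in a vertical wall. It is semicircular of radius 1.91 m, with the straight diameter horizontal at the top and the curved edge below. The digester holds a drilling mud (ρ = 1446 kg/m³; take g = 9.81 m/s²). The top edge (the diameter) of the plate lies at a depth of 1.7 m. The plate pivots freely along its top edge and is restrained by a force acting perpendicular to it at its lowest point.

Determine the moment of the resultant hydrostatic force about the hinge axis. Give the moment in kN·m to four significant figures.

M ≈ 186.2 kN·m

γ = ρg = 1446 × 9.81 / 1000 = 14.18526 kN/m³.
The centroid of a semicircle lies 4r/(3π) = 0.810629 m from the diameter, here below the top edge, so the centroid depth is h_c = 1.7 + 0.810629 = 2.51063 m.
A = πr²/2 = π × 1.91²/2 = 5.73042 m².
Resultant F = γ·h_c·A = 14.18526 × 2.51063 × 5.73042 = 204.083 kN.
I_c = (π/8 − 8/(9π))·r⁴ = 0.109757 × 1.91⁴ = 1.46072 m⁴.
Centre of pressure: y_p = y_c + I_c/(y_c·A) = 2.51063 + 1.46072/(2.51063 × 5.73042) = 2.51063 + 0.101531 = 2.61216 m along the plane.
The resultant acts 0.810629 + 0.101531 = 0.91216 m (along the plate) below the hinge at the top edge, so the moment about the hinge is M = F × 0.91216 = 204.083 × 0.91216 = 186.156 kN·m.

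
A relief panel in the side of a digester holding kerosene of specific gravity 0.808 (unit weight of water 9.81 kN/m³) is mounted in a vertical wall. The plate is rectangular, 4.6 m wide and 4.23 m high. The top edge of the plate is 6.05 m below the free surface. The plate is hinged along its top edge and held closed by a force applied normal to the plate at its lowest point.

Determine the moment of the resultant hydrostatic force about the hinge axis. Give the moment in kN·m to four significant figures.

γ = 0.808 × 9.81 = 7.92648 kN/m³.
The centroid lies 4.23/2 = 2.115 m below the top edge, so the centroid depth is h_c = 6.05 + 2.115 = 8.165 m.
A = 4.6 × 4.23 = 19.458 m².
Resultant F = γ·h_c·A = 7.92648 × 8.165 × 19.458 = 1259.32 kN.
I_c = b·h³/12 = 4.6 × 4.23³/12 = 29.0133 m⁴.
Centre of pressure: y_p = y_c + I_c/(y_c·A) = 8.165 + 29.0133/(8.165 × 19.458) = 8.165 + 0.182618 = 8.34762 m along the plane.
The resultant acts 2.115 + 0.182618 = 2.29762 m (along the plate) below the hinge at the top edge, so the moment about the hinge is M = F × 2.29762 = 1259.32 × 2.29762 = 2893.44 kN·m.

M ≈ 2893 kN·m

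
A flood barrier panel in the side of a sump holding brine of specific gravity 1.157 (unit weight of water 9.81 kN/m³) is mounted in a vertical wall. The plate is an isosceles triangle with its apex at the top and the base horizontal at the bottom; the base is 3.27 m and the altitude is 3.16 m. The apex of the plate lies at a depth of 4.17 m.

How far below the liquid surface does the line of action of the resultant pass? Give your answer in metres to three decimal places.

h_p = 6.365 m

γ = 1.157 × 9.81 = 11.35017 kN/m³.
With the apex up, the centroid sits 2h/3 = 2 × 3.16/3 = 2.10667 m below the apex, so the centroid depth is h_c = 4.17 + 2.10667 = 6.27667 m.
A = ½ × 3.27 × 3.16 = 5.1666 m².
Resultant F = γ·h_c·A = 11.35017 × 6.27667 × 5.1666 = 368.075 kN.
I_c = b·h³/36 = 3.27 × 3.16³/36 = 2.8662 m⁴.
Centre of pressure: y_p = y_c + I_c/(y_c·A) = 6.27667 + 2.8662/(6.27667 × 5.1666) = 6.27667 + 0.0883837 = 6.36505 m along the plane.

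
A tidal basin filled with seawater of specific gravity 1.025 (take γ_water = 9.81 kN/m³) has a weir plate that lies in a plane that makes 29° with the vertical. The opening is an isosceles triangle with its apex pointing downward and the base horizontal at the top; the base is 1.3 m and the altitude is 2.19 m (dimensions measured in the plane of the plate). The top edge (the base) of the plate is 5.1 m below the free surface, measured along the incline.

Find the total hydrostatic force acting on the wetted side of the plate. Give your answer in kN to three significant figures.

F ≈ 73.0 kN

γ = 1.025 × 9.81 = 10.05525 kN/m³.
The plate makes 29° with the vertical, i.e. θ = 90° − 29° = 61° to the horizontal. Measuring y along the incline from the free-surface line, vertical depth h = y·sinθ with sinθ = 0.874620.
With the apex down, the centroid sits h/3 = 2.19/3 = 0.73 m below the base (the top edge), so y_c = 5.1 + 0.73 = 5.83 m and h_c = 5.83 × 0.874620 = 5.09903 m.
A = ½ × 1.3 × 2.19 = 1.4235 m².
Resultant F = γ·h_c·A = 10.05525 × 5.09903 × 1.4235 = 72.9857 kN.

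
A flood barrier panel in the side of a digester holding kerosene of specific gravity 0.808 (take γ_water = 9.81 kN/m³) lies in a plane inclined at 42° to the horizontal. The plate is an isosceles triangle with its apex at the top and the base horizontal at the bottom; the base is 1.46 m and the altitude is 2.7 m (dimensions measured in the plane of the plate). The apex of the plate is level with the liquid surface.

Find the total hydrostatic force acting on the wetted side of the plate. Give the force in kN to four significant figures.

γ = 0.808 × 9.81 = 7.92648 kN/m³.
Let θ = 42° be the plate's angle to the horizontal; measure y along the incline from where the plane meets the free surface. Vertical depth h = y·sinθ with sinθ = 0.669131.
With the apex up, the centroid sits 2h/3 = 2 × 2.7/3 = 1.8 m below the apex, so y_c = 1.8 m and h_c = 1.8 × 0.669131 = 1.20444 m.
A = ½ × 1.46 × 2.7 = 1.971 m².
Resultant F = γ·h_c·A = 7.92648 × 1.20444 × 1.971 = 18.8171 kN.

F ≈ 18.82 kN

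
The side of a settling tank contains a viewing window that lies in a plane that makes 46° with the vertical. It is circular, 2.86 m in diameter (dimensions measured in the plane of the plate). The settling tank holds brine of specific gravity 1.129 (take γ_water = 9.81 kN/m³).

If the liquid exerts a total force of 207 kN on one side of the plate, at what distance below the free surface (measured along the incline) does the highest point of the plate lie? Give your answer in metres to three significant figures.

γ = 1.129 × 9.81 = 11.07549 kN/m³.
A = π(1.43)² = 6.42424 m².
From F = γ·h_c·A, the centroid depth is h_c = 207/(11.07549 × 6.42424) = 2.90928 m.
The plate makes 46° with the vertical, i.e. θ = 90° − 46° = 44° to the horizontal. Measuring y along the incline from the free-surface line, vertical depth h = y·sinθ with sinθ = 0.694658.
Along the incline, y_c = h_c/sinθ = 2.90928/0.694658 = 4.18808 m.
The centroid is at the centre, 1.43 m below the top of the plate, so the highest point sits at y_top = 4.18808 − 1.43 = 2.75808 m along the incline.

y_top ≈ 2.76 m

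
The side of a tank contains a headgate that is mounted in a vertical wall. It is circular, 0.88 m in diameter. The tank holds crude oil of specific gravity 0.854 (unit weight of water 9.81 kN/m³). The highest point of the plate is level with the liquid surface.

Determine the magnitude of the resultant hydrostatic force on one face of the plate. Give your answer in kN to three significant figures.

F ≈ 2.24 kN

γ = 0.854 × 9.81 = 8.37774 kN/m³.
The centroid is at the centre, 0.44 m below the top of the plate, so the centroid depth is h_c = 0.44 m.
A = π(0.44)² = 0.608212 m².
Resultant F = γ·h_c·A = 8.37774 × 0.44 × 0.608212 = 2.24199 kN.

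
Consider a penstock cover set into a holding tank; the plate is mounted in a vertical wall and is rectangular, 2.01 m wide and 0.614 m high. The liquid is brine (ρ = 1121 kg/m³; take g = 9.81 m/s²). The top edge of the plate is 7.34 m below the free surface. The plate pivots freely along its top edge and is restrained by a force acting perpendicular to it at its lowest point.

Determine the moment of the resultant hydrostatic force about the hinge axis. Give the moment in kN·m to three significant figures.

M ≈ 32.3 kN·m

γ = ρg = 1121 × 9.81 / 1000 = 10.99701 kN/m³.
The centroid lies 0.614/2 = 0.307 m below the top edge, so the centroid depth is h_c = 7.34 + 0.307 = 7.647 m.
A = 2.01 × 0.614 = 1.23414 m².
Resultant F = γ·h_c·A = 10.99701 × 7.647 × 1.23414 = 103.784 kN.
I_c = b·h³/12 = 2.01 × 0.614³/12 = 0.0387722 m⁴.
Centre of pressure: y_p = y_c + I_c/(y_c·A) = 7.647 + 0.0387722/(7.647 × 1.23414) = 7.647 + 0.00410833 = 7.65111 m along the plane.
The resultant acts 0.307 + 0.00410833 = 0.311108 m (along the plate) below the hinge at the top edge, so the moment about the hinge is M = F × 0.311108 = 103.784 × 0.311108 = 32.288 kN·m.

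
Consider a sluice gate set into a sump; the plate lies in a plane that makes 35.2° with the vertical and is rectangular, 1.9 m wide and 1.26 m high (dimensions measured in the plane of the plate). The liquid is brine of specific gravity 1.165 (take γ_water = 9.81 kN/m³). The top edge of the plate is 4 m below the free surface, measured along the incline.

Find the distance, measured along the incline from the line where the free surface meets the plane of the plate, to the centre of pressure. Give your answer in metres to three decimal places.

y_p = 4.659 m

γ = 1.165 × 9.81 = 11.42865 kN/m³.
The plate makes 35.2° with the vertical, i.e. θ = 90° − 35.2° = 54.8° to the horizontal. Measuring y along the incline from the free-surface line, vertical depth h = y·sinθ with sinθ = 0.817145.
The centroid lies 1.26/2 = 0.63 m below the top edge, so y_c = 4 + 0.63 = 4.63 m and h_c = 4.63 × 0.817145 = 3.78338 m.
A = 1.9 × 1.26 = 2.394 m².
Resultant F = γ·h_c·A = 11.42865 × 3.78338 × 2.394 = 103.514 kN.
I_c = b·h³/12 = 1.9 × 1.26³/12 = 0.316726 m⁴.
Centre of pressure: y_p = y_c + I_c/(y_c·A) = 4.63 + 0.316726/(4.63 × 2.394) = 4.63 + 0.0285745 = 4.65857 m along the plane.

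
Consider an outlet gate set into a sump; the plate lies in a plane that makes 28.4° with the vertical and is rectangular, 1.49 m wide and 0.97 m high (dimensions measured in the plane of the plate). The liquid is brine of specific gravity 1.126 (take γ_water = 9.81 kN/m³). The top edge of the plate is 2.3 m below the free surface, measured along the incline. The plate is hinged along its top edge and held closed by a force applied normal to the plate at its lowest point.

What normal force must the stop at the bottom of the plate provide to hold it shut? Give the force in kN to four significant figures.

γ = 1.126 × 9.81 = 11.04606 kN/m³.
The plate makes 28.4° with the vertical, i.e. θ = 90° − 28.4° = 61.6° to the horizontal. Measuring y along the incline from the free-surface line, vertical depth h = y·sinθ with sinθ = 0.879649.
The centroid lies 0.97/2 = 0.485 m below the top edge, so y_c = 2.3 + 0.485 = 2.785 m and h_c = 2.785 × 0.879649 = 2.44982 m.
A = 1.49 × 0.97 = 1.4453 m².
Resultant F = γ·h_c·A = 11.04606 × 2.44982 × 1.4453 = 39.1111 kN.
I_c = b·h³/12 = 1.49 × 0.97³/12 = 0.113324 m⁴.
Centre of pressure: y_p = y_c + I_c/(y_c·A) = 2.785 + 0.113324/(2.785 × 1.4453) = 2.785 + 0.0281539 = 2.81315 m along the plane.
The resultant acts 0.485 + 0.0281539 = 0.513154 m (along the plate) below the hinge at the top edge, so the moment about the hinge is M = F × 0.513154 = 39.1111 × 0.513154 = 20.07 kN·m.
A normal force at the bottom, 0.97 m from the hinge, must supply this moment: P = 20.07/0.97 = 20.6907 kN.

P ≈ 20.69 kN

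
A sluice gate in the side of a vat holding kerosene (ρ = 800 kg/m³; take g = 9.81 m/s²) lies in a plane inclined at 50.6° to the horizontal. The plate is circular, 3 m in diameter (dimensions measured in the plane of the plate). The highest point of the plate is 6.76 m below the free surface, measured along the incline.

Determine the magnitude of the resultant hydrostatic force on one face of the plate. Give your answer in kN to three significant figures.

γ = ρg = 800 × 9.81 / 1000 = 7.848 kN/m³.
Let θ = 50.6° be the plate's angle to the horizontal; measure y along the incline from where the plane meets the free surface. Vertical depth h = y·sinθ with sinθ = 0.772734.
The centroid is at the centre, 1.5 m below the top of the plate, so y_c = 6.76 + 1.5 = 8.26 m and h_c = 8.26 × 0.772734 = 6.38278 m.
A = π(1.5)² = 7.06858 m².
Resultant F = γ·h_c·A = 7.848 × 6.38278 × 7.06858 = 354.08 kN.

F ≈ 354 kN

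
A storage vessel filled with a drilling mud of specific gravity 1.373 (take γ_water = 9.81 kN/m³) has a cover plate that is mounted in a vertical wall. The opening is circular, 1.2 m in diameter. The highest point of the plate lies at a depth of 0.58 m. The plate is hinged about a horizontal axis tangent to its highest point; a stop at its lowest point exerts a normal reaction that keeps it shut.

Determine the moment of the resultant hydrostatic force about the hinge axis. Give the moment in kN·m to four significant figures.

γ = 1.373 × 9.81 = 13.46913 kN/m³.
The centroid is at the centre, 0.6 m below the top of the plate, so the centroid depth is h_c = 0.58 + 0.6 = 1.18 m.
A = π(0.6)² = 1.13097 m².
Resultant F = γ·h_c·A = 13.46913 × 1.18 × 1.13097 = 17.9752 kN.
I_c = πr⁴/4 = π × 0.6⁴/4 = 0.101788 m⁴.
Centre of pressure: y_p = y_c + I_c/(y_c·A) = 1.18 + 0.101788/(1.18 × 1.13097) = 1.18 + 0.0762717 = 1.25627 m along the plane.
The resultant acts 0.6 + 0.0762717 = 0.676272 m (along the plate) below the hinge at the top edge, so the moment about the hinge is M = F × 0.676272 = 17.9752 × 0.676272 = 12.1561 kN·m.

M ≈ 12.16 kN·m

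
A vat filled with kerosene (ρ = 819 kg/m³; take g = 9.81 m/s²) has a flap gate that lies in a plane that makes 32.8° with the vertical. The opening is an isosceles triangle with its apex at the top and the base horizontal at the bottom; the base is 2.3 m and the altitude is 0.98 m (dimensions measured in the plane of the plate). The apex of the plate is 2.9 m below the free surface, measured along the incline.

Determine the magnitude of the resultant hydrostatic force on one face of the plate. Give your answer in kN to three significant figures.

γ = ρg = 819 × 9.81 / 1000 = 8.03439 kN/m³.
The plate makes 32.8° with the vertical, i.e. θ = 90° − 32.8° = 57.2° to the horizontal. Measuring y along the incline from the free-surface line, vertical depth h = y·sinθ with sinθ = 0.840567.
With the apex up, the centroid sits 2h/3 = 2 × 0.98/3 = 0.653333 m below the apex, so y_c = 2.9 + 0.653333 = 3.55333 m and h_c = 3.55333 × 0.840567 = 2.98681 m.
A = ½ × 2.3 × 0.98 = 1.127 m².
Resultant F = γ·h_c·A = 8.03439 × 2.98681 × 1.127 = 27.0448 kN.

F ≈ 27.0 kN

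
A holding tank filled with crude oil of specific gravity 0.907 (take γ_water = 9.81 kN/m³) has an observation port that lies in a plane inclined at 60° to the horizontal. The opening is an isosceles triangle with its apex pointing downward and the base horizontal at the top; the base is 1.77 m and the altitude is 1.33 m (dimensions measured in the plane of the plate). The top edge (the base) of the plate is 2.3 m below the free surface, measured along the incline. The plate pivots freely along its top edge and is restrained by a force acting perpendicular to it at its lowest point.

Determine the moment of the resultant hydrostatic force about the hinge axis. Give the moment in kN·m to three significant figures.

M ≈ 11.9 kN·m

γ = 0.907 × 9.81 = 8.89767 kN/m³.
Let θ = 60° be the plate's angle to the horizontal; measure y along the incline from where the plane meets the free surface. Vertical depth h = y·sinθ with sinθ = 0.866025.
With the apex down, the centroid sits h/3 = 1.33/3 = 0.443333 m below the base (the top edge), so y_c = 2.3 + 0.443333 = 2.74333 m and h_c = 2.74333 × 0.866025 = 2.37579 m.
A = ½ × 1.77 × 1.33 = 1.17705 m².
Resultant F = γ·h_c·A = 8.89767 × 2.37579 × 1.17705 = 24.8817 kN.
I_c = b·h³/36 = 1.77 × 1.33³/36 = 0.115671 m⁴.
Centre of pressure: y_p = y_c + I_c/(y_c·A) = 2.74333 + 0.115671/(2.74333 × 1.17705) = 2.74333 + 0.0358221 = 2.77915 m along the plane.
The resultant acts 0.443333 + 0.0358221 = 0.479155 m (along the plate) below the hinge at the top edge, so the moment about the hinge is M = F × 0.479155 = 24.8817 × 0.479155 = 11.9222 kN·m.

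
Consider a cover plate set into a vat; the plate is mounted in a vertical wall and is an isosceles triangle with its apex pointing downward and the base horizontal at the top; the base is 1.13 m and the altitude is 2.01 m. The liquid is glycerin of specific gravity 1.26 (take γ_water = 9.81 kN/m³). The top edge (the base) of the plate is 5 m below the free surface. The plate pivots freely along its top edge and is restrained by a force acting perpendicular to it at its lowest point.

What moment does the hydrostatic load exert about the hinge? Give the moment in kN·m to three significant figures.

γ = 1.26 × 9.81 = 12.3606 kN/m³.
With the apex down, the centroid sits h/3 = 2.01/3 = 0.67 m below the base (the top edge), so the centroid depth is h_c = 5 + 0.67 = 5.67 m.
A = ½ × 1.13 × 2.01 = 1.13565 m².
Resultant F = γ·h_c·A = 12.3606 × 5.67 × 1.13565 = 79.5916 kN.
I_c = b·h³/36 = 1.13 × 2.01³/36 = 0.254897 m⁴.
Centre of pressure: y_p = y_c + I_c/(y_c·A) = 5.67 + 0.254897/(5.67 × 1.13565) = 5.67 + 0.0395856 = 5.70959 m along the plane.
The resultant acts 0.67 + 0.0395856 = 0.709586 m (along the plate) below the hinge at the top edge, so the moment about the hinge is M = F × 0.709586 = 79.5916 × 0.709586 = 56.4771 kN·m.

M ≈ 56.5 kN·m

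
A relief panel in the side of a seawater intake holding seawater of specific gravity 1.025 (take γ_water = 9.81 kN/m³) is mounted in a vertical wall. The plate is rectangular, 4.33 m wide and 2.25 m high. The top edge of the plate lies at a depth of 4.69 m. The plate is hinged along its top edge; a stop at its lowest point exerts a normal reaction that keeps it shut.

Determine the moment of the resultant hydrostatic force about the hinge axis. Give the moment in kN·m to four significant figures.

γ = 1.025 × 9.81 = 10.05525 kN/m³.
The centroid lies 2.25/2 = 1.125 m below the top edge, so the centroid depth is h_c = 4.69 + 1.125 = 5.815 m.
A = 4.33 × 2.25 = 9.7425 m².
Resultant F = γ·h_c·A = 10.05525 × 5.815 × 9.7425 = 569.656 kN.
I_c = b·h³/12 = 4.33 × 2.25³/12 = 4.11012 m⁴.
Centre of pressure: y_p = y_c + I_c/(y_c·A) = 5.815 + 4.11012/(5.815 × 9.7425) = 5.815 + 0.0725495 = 5.88755 m along the plane.
The resultant acts 1.125 + 0.0725495 = 1.19755 m (along the plate) below the hinge at the top edge, so the moment about the hinge is M = F × 1.19755 = 569.656 × 1.19755 = 682.192 kN·m.

M ≈ 682.2 kN·m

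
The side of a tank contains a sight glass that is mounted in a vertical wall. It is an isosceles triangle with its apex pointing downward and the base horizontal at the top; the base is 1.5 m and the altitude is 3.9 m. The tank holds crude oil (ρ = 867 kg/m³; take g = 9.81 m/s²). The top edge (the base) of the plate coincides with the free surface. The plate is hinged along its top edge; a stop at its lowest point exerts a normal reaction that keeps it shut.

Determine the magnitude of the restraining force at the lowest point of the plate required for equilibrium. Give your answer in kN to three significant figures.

P ≈ 16.2 kN

γ = ρg = 867 × 9.81 / 1000 = 8.50527 kN/m³.
With the apex down, the centroid sits h/3 = 3.9/3 = 1.3 m below the base (the top edge), so the centroid depth is h_c = 1.3 m.
A = ½ × 1.5 × 3.9 = 2.925 m².
Resultant F = γ·h_c·A = 8.50527 × 1.3 × 2.925 = 32.3413 kN.
I_c = b·h³/36 = 1.5 × 3.9³/36 = 2.47162 m⁴.
Centre of pressure: y_p = y_c + I_c/(y_c·A) = 1.3 + 2.47162/(1.3 × 2.925) = 1.3 + 0.649999 = 1.95 m along the plane.
The resultant acts 1.3 + 0.649999 = 1.95 m (along the plate) below the hinge at the top edge, so the moment about the hinge is M = F × 1.95 = 32.3413 × 1.95 = 63.0655 kN·m.
A normal force at the bottom, 3.9 m from the hinge, must supply this moment: P = 63.0655/3.9 = 16.1706 kN.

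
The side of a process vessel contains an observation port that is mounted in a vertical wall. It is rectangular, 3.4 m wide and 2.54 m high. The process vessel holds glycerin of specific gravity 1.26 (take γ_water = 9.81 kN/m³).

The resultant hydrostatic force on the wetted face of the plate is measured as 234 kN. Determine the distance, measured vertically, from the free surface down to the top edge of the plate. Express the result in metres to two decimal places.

γ = 1.26 × 9.81 = 12.3606 kN/m³.
A = 3.4 × 2.54 = 8.636 m².
From F = γ·h_c·A, the centroid depth is h_c = 234/(12.3606 × 8.636) = 2.19212 m.
The centroid lies 2.54/2 = 1.27 m below the top edge, so the top edge sits at h_top = 2.19212 − 1.27 = 0.92212 m below the surface.

d_top ≈ 0.92 m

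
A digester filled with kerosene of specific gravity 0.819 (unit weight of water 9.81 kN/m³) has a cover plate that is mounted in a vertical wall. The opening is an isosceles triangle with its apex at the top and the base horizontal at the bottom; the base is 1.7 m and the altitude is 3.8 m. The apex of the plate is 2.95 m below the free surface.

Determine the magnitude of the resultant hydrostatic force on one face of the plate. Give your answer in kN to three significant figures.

γ = 0.819 × 9.81 = 8.03439 kN/m³.
With the apex up, the centroid sits 2h/3 = 2 × 3.8/3 = 2.53333 m below the apex, so the centroid depth is h_c = 2.95 + 2.53333 = 5.48333 m.
A = ½ × 1.7 × 3.8 = 3.23 m².
Resultant F = γ·h_c·A = 8.03439 × 5.48333 × 3.23 = 142.298 kN.

F ≈ 142 kN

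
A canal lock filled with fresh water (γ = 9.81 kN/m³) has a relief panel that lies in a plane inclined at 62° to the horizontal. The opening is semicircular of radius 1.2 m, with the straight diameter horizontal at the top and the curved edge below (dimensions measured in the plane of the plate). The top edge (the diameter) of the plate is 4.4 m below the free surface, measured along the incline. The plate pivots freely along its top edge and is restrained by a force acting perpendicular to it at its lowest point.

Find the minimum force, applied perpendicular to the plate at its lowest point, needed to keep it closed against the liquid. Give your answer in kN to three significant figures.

P ≈ 42.5 kN

γ = 9.81 kN/m³.
Let θ = 62° be the plate's angle to the horizontal; measure y along the incline from where the plane meets the free surface. Vertical depth h = y·sinθ with sinθ = 0.882948.
The centroid of a semicircle lies 4r/(3π) = 0.509296 m from the diameter, here below the top edge, so y_c = 4.4 + 0.509296 = 4.9093 m and h_c = 4.9093 × 0.882948 = 4.33466 m.
A = πr²/2 = π × 1.2²/2 = 2.26195 m².
Resultant F = γ·h_c·A = 9.81 × 4.33466 × 2.26195 = 96.1849 kN.
I_c = (π/8 − 8/(9π))·r⁴ = 0.109757 × 1.2⁴ = 0.227592 m⁴.
Centre of pressure: y_p = y_c + I_c/(y_c·A) = 4.9093 + 0.227592/(4.9093 × 2.26195) = 4.9093 + 0.0204953 = 4.9298 m along the plane.
The resultant acts 0.509296 + 0.0204953 = 0.529791 m (along the plate) below the hinge at the top edge, so the moment about the hinge is M = F × 0.529791 = 96.1849 × 0.529791 = 50.9579 kN·m.
A normal force at the bottom, 1.2 m from the hinge, must supply this moment: P = 50.9579/1.2 = 42.4649 kN.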